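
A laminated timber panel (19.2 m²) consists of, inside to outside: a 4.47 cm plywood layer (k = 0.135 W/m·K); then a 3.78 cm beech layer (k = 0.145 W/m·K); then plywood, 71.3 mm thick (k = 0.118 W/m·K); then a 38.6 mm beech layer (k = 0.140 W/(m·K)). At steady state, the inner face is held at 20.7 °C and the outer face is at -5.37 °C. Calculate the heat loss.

Treat each layer as a resistance in series:
  R_plywood = L/(kA) = 0.0447/(0.135·19.2) = 0.01725 K/W
  R_beech = L/(kA) = 0.0378/(0.145·19.2) = 0.01358 K/W
  R_plywood = L/(kA) = 0.0713/(0.118·19.2) = 0.03147 K/W
  R_beech = L/(kA) = 0.0386/(0.140·19.2) = 0.01436 K/W
ΣR = 0.01725 + 0.01358 + 0.03147 + 0.01436 = 0.07666 K/W
Q = ΔT/ΣR = (20.7 °C − -5.37 °C)/0.07666 = 340 W

Q = 340 W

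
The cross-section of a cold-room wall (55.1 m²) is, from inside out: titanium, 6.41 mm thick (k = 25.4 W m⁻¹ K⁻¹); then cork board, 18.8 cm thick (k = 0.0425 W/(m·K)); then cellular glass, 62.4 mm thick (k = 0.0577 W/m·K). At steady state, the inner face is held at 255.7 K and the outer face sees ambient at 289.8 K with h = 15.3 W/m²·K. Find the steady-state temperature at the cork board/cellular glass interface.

Treat each layer as a resistance in series:
  R_titanium = L/(kA) = 0.00641/(25.4·55.1) = 4.580×10^-6 K/W
  R_cork board = L/(kA) = 0.188/(0.0425·55.1) = 0.08028 K/W
  R_cellular glass = L/(kA) = 0.0624/(0.0577·55.1) = 0.01963 K/W
  R_conv,out = 1/(hA) = 1/(15.3·55.1) = 0.001186 K/W
ΣR = 4.580×10^-6 + 0.08028 + 0.01963 + 0.001186 = 0.1011 K/W
Q = ΔT/ΣR = (255.7 K − 289.8 K)/0.1011 = -337.3 W
From the inner boundary to the cork board/cellular glass interface, ΣR_partial = 0.08028 K/W.
T_interface = T_in − Q·ΣR_partial = 255.7 K − (-337.3)(0.08028) = 282.78 K

T = 282.78 K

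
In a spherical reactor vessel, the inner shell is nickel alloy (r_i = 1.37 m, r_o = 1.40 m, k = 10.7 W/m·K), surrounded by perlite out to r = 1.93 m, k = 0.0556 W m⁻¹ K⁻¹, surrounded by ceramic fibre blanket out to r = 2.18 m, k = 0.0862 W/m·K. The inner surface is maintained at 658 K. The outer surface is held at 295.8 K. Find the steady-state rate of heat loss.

Q = 1080 W

Series thermal resistances, inner to outer:
  R_nickel alloy = (1/1.37 − 1/1.40)/(4πk) = 0.01564/(4π·10.7) = 1.163×10^-4 K/W
  R_perlite = (1/1.40 − 1/1.93)/(4πk) = 0.1962/(4π·0.0556) = 0.2807 K/W
  R_ceramic fibre blanket = (1/1.93 − 1/2.18)/(4πk) = 0.05942/(4π·0.0862) = 0.05485 K/W
ΣR = 1.163×10^-4 + 0.2807 + 0.05485 = 0.3357 K/W
Q = ΔT/ΣR = (658 K − 295.8 K)/0.3357 = 1080 W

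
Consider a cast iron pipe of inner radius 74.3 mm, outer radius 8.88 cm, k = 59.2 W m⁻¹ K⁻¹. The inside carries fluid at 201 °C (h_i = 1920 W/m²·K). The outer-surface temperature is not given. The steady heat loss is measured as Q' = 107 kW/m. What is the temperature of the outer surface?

T_out = 30.3 °C

Sum the resistances:
  R'_conv,in = 1/(2πr h) = 1/(2π·0.0743·1920) = 0.001116 m·K/W
  R'_cast iron = ln(0.0888/0.0743)/(2πk) = 0.1783/(2π·59.2) = 4.793×10^-4 m·K/W
ΣR = 0.001595 m·K/W
ΔT = Q'·ΣR = 1.07×10^5 × 0.001595 = 170.7 K
Heat flows outward, so T_out = T_in − ΔT = 201 − 170.7 = 30.3 °C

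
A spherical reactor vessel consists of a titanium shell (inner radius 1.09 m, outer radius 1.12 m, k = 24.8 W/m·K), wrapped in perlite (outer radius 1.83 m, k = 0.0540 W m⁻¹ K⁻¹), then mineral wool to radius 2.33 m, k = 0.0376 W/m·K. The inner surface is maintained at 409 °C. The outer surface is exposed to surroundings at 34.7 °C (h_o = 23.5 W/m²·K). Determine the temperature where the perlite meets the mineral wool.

T = 157 °C

Treat each layer as a resistance in series:
  R_titanium = (1/1.09 − 1/1.12)/(4πk) = 0.02457/(4π·24.8) = 7.885×10^-5 K/W
  R_perlite = (1/1.12 − 1/1.83)/(4πk) = 0.3464/(4π·0.0540) = 0.5105 K/W
  R_mineral wool = (1/1.83 − 1/2.33)/(4πk) = 0.1173/(4π·0.0376) = 0.2482 K/W
  R_conv,out = 1/(4πr²h) = 1/(4π·2.33²·23.5) = 6.237×10^-4 K/W
ΣR = 7.885×10^-5 + 0.5105 + 0.2482 + 6.237×10^-4 = 0.7594 K/W
Q = ΔT/ΣR = (409 °C − 34.7 °C)/0.7594 = 492.9 W
From the inner boundary to the perlite/mineral wool interface, ΣR_partial = 0.5106 K/W.
T_interface = T_in − Q·ΣR_partial = 409 °C − (492.9)(0.5106) = 157 °C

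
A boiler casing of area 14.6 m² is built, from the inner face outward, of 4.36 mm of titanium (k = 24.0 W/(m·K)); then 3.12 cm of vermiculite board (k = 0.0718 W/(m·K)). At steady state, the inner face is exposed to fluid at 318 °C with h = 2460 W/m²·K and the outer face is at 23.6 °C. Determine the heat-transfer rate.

Treat each layer as a resistance in series:
  R_conv,in = 1/(hA) = 1/(2460·14.6) = 2.784×10^-5 K/W
  R_titanium = L/(kA) = 0.00436/(24.0·14.6) = 1.244×10^-5 K/W
  R_vermiculite board = L/(kA) = 0.0312/(0.0718·14.6) = 0.02976 K/W
ΣR = 2.784×10^-5 + 1.244×10^-5 + 0.02976 = 0.02980 K/W
Q = ΔT/ΣR = (318 °C − 23.6 °C)/0.02980 = 9880 W

Q = 9880 W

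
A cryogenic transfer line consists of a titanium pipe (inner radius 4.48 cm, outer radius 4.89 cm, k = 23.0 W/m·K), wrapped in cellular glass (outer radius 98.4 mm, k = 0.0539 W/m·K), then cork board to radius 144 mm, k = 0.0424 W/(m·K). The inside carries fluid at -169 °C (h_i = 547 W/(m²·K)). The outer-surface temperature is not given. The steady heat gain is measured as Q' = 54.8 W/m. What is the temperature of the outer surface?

T_out = 22.9 °C

Series resistances:
  R'_conv,in = 1/(2πr h) = 1/(2π·0.0448·547) = 0.006495 m·K/W
  R'_titanium = ln(0.0489/0.0448)/(2πk) = 0.08757/(2π·23.0) = 6.060×10^-4 m·K/W
  R'_cellular glass = ln(0.0984/0.0489)/(2πk) = 0.6993/(2π·0.0539) = 2.065 m·K/W
  R'_cork board = ln(0.144/0.0984)/(2πk) = 0.3808/(2π·0.0424) = 1.429 m·K/W
ΣR = 3.501 m·K/W
ΔT = Q'·ΣR = 54.8 × 3.501 = 191.9 K
Heat flows inward, so T_out = T_in + ΔT = -169 + 191.9 = 22.9 °C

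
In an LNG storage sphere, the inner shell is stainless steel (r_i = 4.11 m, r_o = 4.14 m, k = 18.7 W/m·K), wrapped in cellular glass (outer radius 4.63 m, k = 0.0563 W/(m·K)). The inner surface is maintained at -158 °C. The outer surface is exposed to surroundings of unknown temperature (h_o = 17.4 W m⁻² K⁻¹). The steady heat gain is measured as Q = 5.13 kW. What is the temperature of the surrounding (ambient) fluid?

Series resistances:
  R_stainless steel = (1/4.11 − 1/4.14)/(4πk) = 0.001763/(4π·18.7) = 7.503×10^-6 K/W
  R_cellular glass = (1/4.14 − 1/4.63)/(4πk) = 0.02556/(4π·0.0563) = 0.03613 K/W
  R_conv,out = 1/(4πr²h) = 1/(4π·4.63²·17.4) = 2.133×10^-4 K/W
ΣR = 0.03635 K/W
ΔT = Q·ΣR = 5130 × 0.03635 = 186.5 K
Heat flows inward, so T_out = T_in + ΔT = -158 + 186.5 = 28.5 °C

T_out = 28.5 °C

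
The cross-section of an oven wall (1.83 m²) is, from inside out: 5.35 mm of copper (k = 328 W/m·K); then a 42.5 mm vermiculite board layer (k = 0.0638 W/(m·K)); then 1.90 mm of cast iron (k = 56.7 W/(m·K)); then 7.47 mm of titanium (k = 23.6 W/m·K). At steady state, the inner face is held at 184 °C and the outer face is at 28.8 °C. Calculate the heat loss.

Resistance network (inner→outer):
  R_copper = L/(kA) = 0.00535/(328·1.83) = 8.913×10^-6 K/W
  R_vermiculite board = L/(kA) = 0.0425/(0.0638·1.83) = 0.3640 K/W
  R_cast iron = L/(kA) = 0.00190/(56.7·1.83) = 1.831×10^-5 K/W
  R_titanium = L/(kA) = 0.00747/(23.6·1.83) = 1.730×10^-4 K/W
ΣR = 8.913×10^-6 + 0.3640 + 1.831×10^-5 + 1.730×10^-4 = 0.3642 K/W
Q = ΔT/ΣR = (184 °C − 28.8 °C)/0.3642 = 426 W

Q = 426 W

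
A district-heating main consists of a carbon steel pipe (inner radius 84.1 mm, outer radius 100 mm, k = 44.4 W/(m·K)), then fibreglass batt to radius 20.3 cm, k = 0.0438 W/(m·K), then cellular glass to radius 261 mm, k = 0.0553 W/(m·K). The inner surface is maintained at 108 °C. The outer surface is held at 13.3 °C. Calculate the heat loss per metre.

Q' = 28.7 W/m

Series thermal resistances, inner to outer:
  R'_carbon steel = ln(0.100/0.0841)/(2πk) = 0.1732/(2π·44.4) = 6.207×10^-4 m·K/W
  R'_fibreglass batt = ln(0.203/0.100)/(2πk) = 0.7080/(2π·0.0438) = 2.573 m·K/W
  R'_cellular glass = ln(0.261/0.203)/(2πk) = 0.2513/(2π·0.0553) = 0.7233 m·K/W
ΣR = 6.207×10^-4 + 2.573 + 0.7233 = 3.297 m·K/W
Q' = ΔT/ΣR = (108 °C − 13.3 °C)/3.297 = 28.7 W/m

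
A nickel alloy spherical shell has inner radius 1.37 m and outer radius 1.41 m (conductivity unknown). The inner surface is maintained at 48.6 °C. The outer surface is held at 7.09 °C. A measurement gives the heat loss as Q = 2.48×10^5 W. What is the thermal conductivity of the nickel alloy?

k = 9.84 W/m·K

ΣR = ΔT/Q = |48.6 − 7.09|/2.48×10^5 = 1.674×10^-4 K/W
(1/r₁−1/r₂)/(4πk) = 1.674×10^-4 ⇒ k = 0.02071/(4π·1.674×10^-4) = 9.84 W/m·K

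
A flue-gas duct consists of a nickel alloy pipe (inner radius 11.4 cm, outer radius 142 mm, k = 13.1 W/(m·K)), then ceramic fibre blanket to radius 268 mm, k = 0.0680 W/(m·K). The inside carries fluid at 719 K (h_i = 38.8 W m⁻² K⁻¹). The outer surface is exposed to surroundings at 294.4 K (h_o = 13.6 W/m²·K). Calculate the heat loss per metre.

Q' = 271 W/m

Resistance network (inner→outer):
  R'_conv,in = 1/(2πr h) = 1/(2π·0.114·38.8) = 0.03598 m·K/W
  R'_nickel alloy = ln(0.142/0.114)/(2πk) = 0.2196/(2π·13.1) = 0.002668 m·K/W
  R'_ceramic fibre blanket = ln(0.268/0.142)/(2πk) = 0.6352/(2π·0.0680) = 1.487 m·K/W
  R'_conv,out = 1/(2πr h) = 1/(2π·0.268·13.6) = 0.04367 m·K/W
ΣR = 0.03598 + 0.002668 + 1.487 + 0.04367 = 1.569 m·K/W
Q' = ΔT/ΣR = (719 K − 294.4 K)/1.569 = 271 W/m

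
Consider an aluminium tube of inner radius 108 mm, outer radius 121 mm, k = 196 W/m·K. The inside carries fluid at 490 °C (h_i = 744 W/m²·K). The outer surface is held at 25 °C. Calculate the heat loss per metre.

Resistance network (inner→outer):
  R'_conv,in = 1/(2πr h) = 1/(2π·0.108·744) = 0.001981 m·K/W
  R'_aluminium = ln(0.121/0.108)/(2πk) = 0.1137/(2π·196) = 9.229×10^-5 m·K/W
ΣR = 0.001981 + 9.229×10^-5 = 0.002073 m·K/W
Q' = ΔT/ΣR = (490 °C − 25 °C)/0.002073 = 2.24×10^5 W/m

Q' = 224 kW/m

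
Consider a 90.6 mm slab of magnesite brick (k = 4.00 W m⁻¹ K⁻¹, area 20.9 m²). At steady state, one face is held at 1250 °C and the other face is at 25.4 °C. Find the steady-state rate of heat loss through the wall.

Q = kA·ΔT/L = 4.00 × 20.9 × |1250 °C − 25.4 °C| / 0.0906 = 1.13×10^6 W

Q = 1130 kW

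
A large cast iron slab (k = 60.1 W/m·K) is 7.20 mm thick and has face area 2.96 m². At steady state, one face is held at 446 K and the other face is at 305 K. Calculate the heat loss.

Q = kA·ΔT/L = 60.1 × 2.96 × |446 K − 305 K| / 0.00720 = 3.48×10^6 W

Q = 3.48×10^6 W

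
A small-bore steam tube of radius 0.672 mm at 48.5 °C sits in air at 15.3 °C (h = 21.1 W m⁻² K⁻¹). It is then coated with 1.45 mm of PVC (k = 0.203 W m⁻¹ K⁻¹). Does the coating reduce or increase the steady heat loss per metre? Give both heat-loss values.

Critical radius for a cylinder: r_cr = k/h = 0.00962 m = 0.962 cm.
Outer radius after coating: r₂ = 6.72×10^-4 + 0.00145 = 0.002122 m.
Since r₁ < r_cr and r₂ ≤ r_cr, the coating moves toward the maximum at r_cr — heat loss rises.
Bare: R = 1/(2πr₁h) = 11.22 m·K/W; Q = 33.2/11.22 = 2.96 W/m.
Coated: R = R_cond + R_conv = 4.456 m·K/W; Q = 33.2/4.456 = 7.45 W/m.

increases: 2.96 → 7.45 W/m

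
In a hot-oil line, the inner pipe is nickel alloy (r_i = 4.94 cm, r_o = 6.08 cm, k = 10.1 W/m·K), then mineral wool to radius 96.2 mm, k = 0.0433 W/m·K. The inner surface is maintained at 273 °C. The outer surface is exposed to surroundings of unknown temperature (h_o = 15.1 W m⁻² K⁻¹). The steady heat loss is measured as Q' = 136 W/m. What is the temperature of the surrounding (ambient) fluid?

Series resistances:
  R'_nickel alloy = ln(0.0608/0.0494)/(2πk) = 0.2076/(2π·10.1) = 0.003272 m·K/W
  R'_mineral wool = ln(0.0962/0.0608)/(2πk) = 0.4588/(2π·0.0433) = 1.687 m·K/W
  R'_conv,out = 1/(2πr h) = 1/(2π·0.0962·15.1) = 0.1096 m·K/W
ΣR = 1.799 m·K/W
ΔT = Q'·ΣR = 136 × 1.799 = 244.7 K
Heat flows outward, so T_out = T_in − ΔT = 273 − 244.7 = 28.3 °C

T_out = 28.3 °C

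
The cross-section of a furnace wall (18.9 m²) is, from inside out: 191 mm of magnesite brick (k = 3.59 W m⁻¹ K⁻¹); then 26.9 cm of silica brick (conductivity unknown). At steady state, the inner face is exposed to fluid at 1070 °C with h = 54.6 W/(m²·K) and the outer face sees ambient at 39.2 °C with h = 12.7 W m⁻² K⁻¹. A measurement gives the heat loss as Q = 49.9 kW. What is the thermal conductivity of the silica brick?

ΣR = ΔT/Q = |1070 − 39.2|/49900 = 0.02066 K/W
Known resistances:
  R_conv,in = 1/(hA) = 1/(54.6·18.9) = 9.690×10^-4 K/W
  R_magnesite brick = L/(kA) = 0.191/(3.59·18.9) = 0.002815 K/W
  R_conv,out = 1/(hA) = 1/(12.7·18.9) = 0.004166 K/W
R_silica brick = ΣR − ΣR_known = 0.02066 − 0.007950 = 0.01271 K/W
L/(kA) = 0.01271 ⇒ k = 0.269/(0.01271·18.9) = 1.12 W/m·K

k = 1.12 W/m·K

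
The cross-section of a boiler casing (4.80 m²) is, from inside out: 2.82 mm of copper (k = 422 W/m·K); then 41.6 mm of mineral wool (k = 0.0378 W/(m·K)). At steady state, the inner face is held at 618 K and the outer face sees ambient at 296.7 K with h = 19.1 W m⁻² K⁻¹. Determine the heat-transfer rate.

Q = 1340 W

Treat each layer as a resistance in series:
  R_copper = L/(kA) = 0.00282/(422·4.80) = 1.392×10^-6 K/W
  R_mineral wool = L/(kA) = 0.0416/(0.0378·4.80) = 0.2293 K/W
  R_conv,out = 1/(hA) = 1/(19.1·4.80) = 0.01091 K/W
ΣR = 1.392×10^-6 + 0.2293 + 0.01091 = 0.2402 K/W
Q = ΔT/ΣR = (618 K − 296.7 K)/0.2402 = 1340 W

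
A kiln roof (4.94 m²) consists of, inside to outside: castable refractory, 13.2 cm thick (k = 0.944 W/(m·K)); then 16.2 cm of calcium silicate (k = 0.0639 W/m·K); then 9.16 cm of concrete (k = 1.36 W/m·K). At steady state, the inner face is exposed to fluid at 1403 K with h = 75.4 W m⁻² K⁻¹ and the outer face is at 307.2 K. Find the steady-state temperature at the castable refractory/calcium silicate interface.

T = 1342 K

Series thermal resistances, inner to outer:
  R_conv,in = 1/(hA) = 1/(75.4·4.94) = 0.002685 K/W
  R_castable refractory = L/(kA) = 0.132/(0.944·4.94) = 0.02831 K/W
  R_calcium silicate = L/(kA) = 0.162/(0.0639·4.94) = 0.5132 K/W
  R_concrete = L/(kA) = 0.0916/(1.36·4.94) = 0.01363 K/W
ΣR = 0.002685 + 0.02831 + 0.5132 + 0.01363 = 0.5578 K/W
Q = ΔT/ΣR = (1403 K − 307.2 K)/0.5578 = 1965 W
From the inner boundary to the castable refractory/calcium silicate interface, ΣR_partial = 0.03099 K/W.
T_interface = T_in − Q·ΣR_partial = 1403 K − (1965)(0.03099) = 1342 K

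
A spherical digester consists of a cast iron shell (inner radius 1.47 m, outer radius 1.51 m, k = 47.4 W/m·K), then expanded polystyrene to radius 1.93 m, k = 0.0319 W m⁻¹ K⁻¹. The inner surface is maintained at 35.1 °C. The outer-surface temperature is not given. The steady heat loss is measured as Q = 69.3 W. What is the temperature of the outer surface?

Series resistances:
  R_cast iron = (1/1.47 − 1/1.51)/(4πk) = 0.01802/(4π·47.4) = 3.025×10^-5 K/W
  R_expanded polystyrene = (1/1.51 − 1/1.93)/(4πk) = 0.1441/(4π·0.0319) = 0.3595 K/W
ΣR = 0.3595 K/W
ΔT = Q·ΣR = 69.3 × 0.3595 = 24.91 K
Heat flows outward, so T_out = T_in − ΔT = 35.1 − 24.91 = 10.2 °C

T_out = 10.2 °C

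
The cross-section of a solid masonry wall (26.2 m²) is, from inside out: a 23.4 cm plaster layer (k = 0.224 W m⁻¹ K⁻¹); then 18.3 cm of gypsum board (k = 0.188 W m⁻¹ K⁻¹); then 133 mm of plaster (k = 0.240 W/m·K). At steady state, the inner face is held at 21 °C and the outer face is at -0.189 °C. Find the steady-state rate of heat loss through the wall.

Q = 216 W

Treat each layer as a resistance in series:
  R_plaster = L/(kA) = 0.234/(0.224·26.2) = 0.03987 K/W
  R_gypsum board = L/(kA) = 0.183/(0.188·26.2) = 0.03715 K/W
  R_plaster = L/(kA) = 0.133/(0.240·26.2) = 0.02115 K/W
ΣR = 0.03987 + 0.03715 + 0.02115 = 0.09817 K/W
Q = ΔT/ΣR = (21 °C − -0.189 °C)/0.09817 = 216 W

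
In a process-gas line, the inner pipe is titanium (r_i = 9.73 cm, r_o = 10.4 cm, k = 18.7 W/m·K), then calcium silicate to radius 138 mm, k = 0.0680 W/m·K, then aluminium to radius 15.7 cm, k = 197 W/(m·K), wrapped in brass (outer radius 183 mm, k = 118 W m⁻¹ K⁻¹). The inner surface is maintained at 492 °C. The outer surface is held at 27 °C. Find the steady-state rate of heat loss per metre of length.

Resistance network (inner→outer):
  R'_titanium = ln(0.104/0.0973)/(2πk) = 0.06659/(2π·18.7) = 5.668×10^-4 m·K/W
  R'_calcium silicate = ln(0.138/0.104)/(2πk) = 0.2829/(2π·0.0680) = 0.6620 m·K/W
  R'_aluminium = ln(0.157/0.138)/(2πk) = 0.1290/(2π·197) = 1.042×10^-4 m·K/W
  R'_brass = ln(0.183/0.157)/(2πk) = 0.1532/(2π·118) = 2.067×10^-4 m·K/W
ΣR = 5.668×10^-4 + 0.6620 + 1.042×10^-4 + 2.067×10^-4 = 0.6629 m·K/W
Q' = ΔT/ΣR = (492 °C − 27 °C)/0.6629 = 701 W/m

Q' = 701 W/m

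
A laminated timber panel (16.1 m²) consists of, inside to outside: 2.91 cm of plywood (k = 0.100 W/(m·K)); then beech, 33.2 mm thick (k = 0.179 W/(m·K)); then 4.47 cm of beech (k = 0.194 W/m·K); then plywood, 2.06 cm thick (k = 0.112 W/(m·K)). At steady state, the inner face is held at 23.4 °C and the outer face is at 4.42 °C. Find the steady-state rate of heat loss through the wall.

Q = 343 W

Treat each layer as a resistance in series:
  R_plywood = L/(kA) = 0.0291/(0.100·16.1) = 0.01807 K/W
  R_beech = L/(kA) = 0.0332/(0.179·16.1) = 0.01152 K/W
  R_beech = L/(kA) = 0.0447/(0.194·16.1) = 0.01431 K/W
  R_plywood = L/(kA) = 0.0206/(0.112·16.1) = 0.01142 K/W
ΣR = 0.01807 + 0.01152 + 0.01431 + 0.01142 = 0.05532 K/W
Q = ΔT/ΣR = (23.4 °C − 4.42 °C)/0.05532 = 343 W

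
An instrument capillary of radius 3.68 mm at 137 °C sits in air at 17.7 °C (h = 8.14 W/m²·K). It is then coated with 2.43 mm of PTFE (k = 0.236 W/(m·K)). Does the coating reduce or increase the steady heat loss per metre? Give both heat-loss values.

Critical radius for a cylinder: r_cr = k/h = 0.0290 m = 2.90 cm.
Outer radius after coating: r₂ = 0.00368 + 0.00243 = 0.00611 m.
Since r₁ < r_cr and r₂ ≤ r_cr, the coating moves toward the maximum at r_cr — heat loss rises.
Bare: R = 1/(2πr₁h) = 5.313 m·K/W; Q = 119.3/5.313 = 22.5 W/m.
Coated: R = R_cond + R_conv = 3.542 m·K/W; Q = 119.3/3.542 = 33.7 W/m.

increases: 22.5 → 33.7 W/m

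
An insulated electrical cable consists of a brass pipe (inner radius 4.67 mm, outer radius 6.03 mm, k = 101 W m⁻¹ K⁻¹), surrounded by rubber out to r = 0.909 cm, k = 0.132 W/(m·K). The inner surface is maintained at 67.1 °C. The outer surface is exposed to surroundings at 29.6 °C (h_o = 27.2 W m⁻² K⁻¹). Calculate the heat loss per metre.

Q' = 32.9 W/m

Resistance network (inner→outer):
  R'_brass = ln(0.00603/0.00467)/(2πk) = 0.2556/(2π·101) = 4.028×10^-4 m·K/W
  R'_rubber = ln(0.00909/0.00603)/(2πk) = 0.4104/(2π·0.132) = 0.4949 m·K/W
  R'_conv,out = 1/(2πr h) = 1/(2π·0.00909·27.2) = 0.6437 m·K/W
ΣR = 4.028×10^-4 + 0.4949 + 0.6437 = 1.139 m·K/W
Q' = ΔT/ΣR = (67.1 °C − 29.6 °C)/1.139 = 32.9 W/m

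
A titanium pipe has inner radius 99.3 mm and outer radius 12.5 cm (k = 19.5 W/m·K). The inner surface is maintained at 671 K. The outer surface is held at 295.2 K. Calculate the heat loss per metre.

Q' = 2πk·ΔT/ln(r₂/r₁) = 2π × 19.5 × 375.8 / ln(0.125/0.0993) = 2.00×10^5 W/m

Q' = 200 kW/m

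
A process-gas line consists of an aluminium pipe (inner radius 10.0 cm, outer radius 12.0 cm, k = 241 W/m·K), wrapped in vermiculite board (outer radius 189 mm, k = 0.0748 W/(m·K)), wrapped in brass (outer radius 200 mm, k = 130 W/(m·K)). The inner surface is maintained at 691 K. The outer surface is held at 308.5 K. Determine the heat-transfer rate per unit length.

Treat each layer as a resistance in series:
  R'_aluminium = ln(0.120/0.100)/(2πk) = 0.1823/(2π·241) = 1.204×10^-4 m·K/W
  R'_vermiculite board = ln(0.189/0.120)/(2πk) = 0.4543/(2π·0.0748) = 0.9665 m·K/W
  R'_brass = ln(0.200/0.189)/(2πk) = 0.05657/(2π·130) = 6.926×10^-5 m·K/W
ΣR = 1.204×10^-4 + 0.9665 + 6.926×10^-5 = 0.9667 m·K/W
Q' = ΔT/ΣR = (691 K − 308.5 K)/0.9667 = 396 W/m

Q' = 396 W/m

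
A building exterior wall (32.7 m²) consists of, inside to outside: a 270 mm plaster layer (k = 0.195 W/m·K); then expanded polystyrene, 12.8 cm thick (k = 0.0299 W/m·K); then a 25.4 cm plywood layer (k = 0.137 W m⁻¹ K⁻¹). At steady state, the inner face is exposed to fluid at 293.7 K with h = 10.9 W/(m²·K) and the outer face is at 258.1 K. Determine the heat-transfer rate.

Resistance network (inner→outer):
  R_conv,in = 1/(hA) = 1/(10.9·32.7) = 0.002806 K/W
  R_plaster = L/(kA) = 0.270/(0.195·32.7) = 0.04234 K/W
  R_expanded polystyrene = L/(kA) = 0.128/(0.0299·32.7) = 0.1309 K/W
  R_plywood = L/(kA) = 0.254/(0.137·32.7) = 0.05670 K/W
ΣR = 0.002806 + 0.04234 + 0.1309 + 0.05670 = 0.2327 K/W
Q = ΔT/ΣR = (293.7 K − 258.1 K)/0.2327 = 153 W

Q = 153 W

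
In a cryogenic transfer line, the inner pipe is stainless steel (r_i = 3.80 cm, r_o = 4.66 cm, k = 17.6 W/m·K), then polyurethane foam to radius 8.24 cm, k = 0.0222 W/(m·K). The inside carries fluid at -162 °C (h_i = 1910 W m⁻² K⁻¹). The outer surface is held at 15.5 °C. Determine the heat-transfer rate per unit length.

Q' = 43.4 W/m

Resistance network (inner→outer):
  R'_conv,in = 1/(2πr h) = 1/(2π·0.0380·1910) = 0.002193 m·K/W
  R'_stainless steel = ln(0.0466/0.0380)/(2πk) = 0.2040/(2π·17.6) = 0.001845 m·K/W
  R'_polyurethane foam = ln(0.0824/0.0466)/(2πk) = 0.5700/(2π·0.0222) = 4.086 m·K/W
ΣR = 0.002193 + 0.001845 + 4.086 = 4.090 m·K/W
Q' = ΔT/ΣR = (-162 °C − 15.5 °C)/4.090 = -43.4 W/m
(Negative Q' ⇒ heat flows inward; heat gain = 43.4 W/m.)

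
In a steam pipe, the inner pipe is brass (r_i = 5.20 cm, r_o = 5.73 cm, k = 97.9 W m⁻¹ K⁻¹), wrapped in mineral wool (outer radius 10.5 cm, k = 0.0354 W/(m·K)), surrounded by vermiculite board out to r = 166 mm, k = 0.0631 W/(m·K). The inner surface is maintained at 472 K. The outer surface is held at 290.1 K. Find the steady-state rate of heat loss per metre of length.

Series thermal resistances, inner to outer:
  R'_brass = ln(0.0573/0.0520)/(2πk) = 0.09706/(2π·97.9) = 1.578×10^-4 m·K/W
  R'_mineral wool = ln(0.105/0.0573)/(2πk) = 0.6057/(2π·0.0354) = 2.723 m·K/W
  R'_vermiculite board = ln(0.166/0.105)/(2πk) = 0.4580/(2π·0.0631) = 1.155 m·K/W
ΣR = 1.578×10^-4 + 2.723 + 1.155 = 3.878 m·K/W
Q' = ΔT/ΣR = (472 K − 290.1 K)/3.878 = 46.9 W/m

Q' = 46.9 W/m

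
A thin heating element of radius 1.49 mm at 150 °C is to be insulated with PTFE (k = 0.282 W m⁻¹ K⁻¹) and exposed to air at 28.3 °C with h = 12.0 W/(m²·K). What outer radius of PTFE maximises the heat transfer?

For a cylinder, r_cr = k_ins/h = 0.282/12.0 = 0.0235 m = 2.35 cm

r_cr = 2.35 cm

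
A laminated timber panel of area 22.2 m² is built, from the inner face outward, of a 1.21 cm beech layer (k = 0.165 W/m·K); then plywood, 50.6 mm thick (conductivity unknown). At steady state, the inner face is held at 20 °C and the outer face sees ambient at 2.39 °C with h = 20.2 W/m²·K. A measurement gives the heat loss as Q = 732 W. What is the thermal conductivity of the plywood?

k = 0.123 W/m·K

ΣR = ΔT/Q = |20 − 2.39|/732 = 0.02406 K/W
Known resistances:
  R_beech = L/(kA) = 0.0121/(0.165·22.2) = 0.003303 K/W
  R_conv,out = 1/(hA) = 1/(20.2·22.2) = 0.002230 K/W
R_plywood = ΣR − ΣR_known = 0.02406 − 0.005533 = 0.01853 K/W
L/(kA) = 0.01853 ⇒ k = 0.0506/(0.01853·22.2) = 0.123 W/m·K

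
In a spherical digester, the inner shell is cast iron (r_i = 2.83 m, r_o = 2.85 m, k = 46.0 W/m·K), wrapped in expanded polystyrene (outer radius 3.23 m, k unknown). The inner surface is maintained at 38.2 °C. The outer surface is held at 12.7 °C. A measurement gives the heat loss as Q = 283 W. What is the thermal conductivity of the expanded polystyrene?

k = 0.0365 W/m·K

ΣR = ΔT/Q = |38.2 − 12.7|/283 = 0.09011 K/W
Known resistances:
  R_cast iron = (1/2.83 − 1/2.85)/(4πk) = 0.002480/(4π·46.0) = 4.290×10^-6 K/W
R_expanded polystyrene = ΣR − ΣR_known = 0.09011 − 4.290×10^-6 = 0.09011 K/W
(1/r₁−1/r₂)/(4πk) = 0.09011 ⇒ k = 0.04128/(4π·0.09011) = 0.0365 W/m·K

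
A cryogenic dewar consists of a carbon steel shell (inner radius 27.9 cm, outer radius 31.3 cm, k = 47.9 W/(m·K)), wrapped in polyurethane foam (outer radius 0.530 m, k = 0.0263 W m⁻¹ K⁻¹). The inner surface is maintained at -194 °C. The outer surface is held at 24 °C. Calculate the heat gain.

Q = 55.1 W

Treat each layer as a resistance in series:
  R_carbon steel = (1/0.279 − 1/0.313)/(4πk) = 0.3893/(4π·47.9) = 6.468×10^-4 K/W
  R_polyurethane foam = (1/0.313 − 1/0.530)/(4πk) = 1.308/(4π·0.0263) = 3.958 K/W
ΣR = 6.468×10^-4 + 3.958 = 3.959 K/W
Q = ΔT/ΣR = (-194 °C − 24 °C)/3.959 = -55.1 W
(Negative Q ⇒ heat flows inward; heat gain = 55.1 W.)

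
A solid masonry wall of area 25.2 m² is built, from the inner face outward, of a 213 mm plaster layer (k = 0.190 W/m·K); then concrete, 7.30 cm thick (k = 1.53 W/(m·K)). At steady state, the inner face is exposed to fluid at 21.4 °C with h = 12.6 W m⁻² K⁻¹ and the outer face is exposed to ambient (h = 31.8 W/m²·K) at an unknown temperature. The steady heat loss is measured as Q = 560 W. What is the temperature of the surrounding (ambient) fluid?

T_out = -7.04 °C

Series resistances:
  R_conv,in = 1/(hA) = 1/(12.6·25.2) = 0.003149 K/W
  R_plaster = L/(kA) = 0.213/(0.190·25.2) = 0.04449 K/W
  R_concrete = L/(kA) = 0.0730/(1.53·25.2) = 0.001893 K/W
  R_conv,out = 1/(hA) = 1/(31.8·25.2) = 0.001248 K/W
ΣR = 0.05078 K/W
ΔT = Q·ΣR = 560 × 0.05078 = 28.44 K
Heat flows outward, so T_out = T_in − ΔT = 21.4 − 28.44 = -7.04 °C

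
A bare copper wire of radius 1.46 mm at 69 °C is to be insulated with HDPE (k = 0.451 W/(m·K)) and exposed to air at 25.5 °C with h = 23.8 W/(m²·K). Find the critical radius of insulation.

For a cylinder, r_cr = k_ins/h = 0.451/23.8 = 0.0189 m = 1.89 cm

r_cr = 1.89 cm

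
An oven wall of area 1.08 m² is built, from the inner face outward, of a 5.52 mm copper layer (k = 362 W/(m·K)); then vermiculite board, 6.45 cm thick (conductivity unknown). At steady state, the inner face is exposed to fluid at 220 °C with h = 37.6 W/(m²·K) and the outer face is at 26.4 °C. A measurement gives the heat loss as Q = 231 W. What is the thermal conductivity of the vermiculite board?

k = 0.0734 W/m·K

ΣR = ΔT/Q = |220 − 26.4|/231 = 0.8381 K/W
Known resistances:
  R_conv,in = 1/(hA) = 1/(37.6·1.08) = 0.02463 K/W
  R_copper = L/(kA) = 0.00552/(362·1.08) = 1.412×10^-5 K/W
R_vermiculite board = ΣR − ΣR_known = 0.8381 − 0.02464 = 0.8135 K/W
L/(kA) = 0.8135 ⇒ k = 0.0645/(0.8135·1.08) = 0.0734 W/m·K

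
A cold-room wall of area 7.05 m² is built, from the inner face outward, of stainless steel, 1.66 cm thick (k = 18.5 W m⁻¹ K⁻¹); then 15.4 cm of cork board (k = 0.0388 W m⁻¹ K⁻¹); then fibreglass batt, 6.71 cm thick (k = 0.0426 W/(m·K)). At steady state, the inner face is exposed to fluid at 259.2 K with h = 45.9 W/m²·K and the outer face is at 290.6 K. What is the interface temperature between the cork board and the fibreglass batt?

T = 281.72 K

Series thermal resistances, inner to outer:
  R_conv,in = 1/(hA) = 1/(45.9·7.05) = 0.003090 K/W
  R_stainless steel = L/(kA) = 0.0166/(18.5·7.05) = 1.273×10^-4 K/W
  R_cork board = L/(kA) = 0.154/(0.0388·7.05) = 0.5630 K/W
  R_fibreglass batt = L/(kA) = 0.0671/(0.0426·7.05) = 0.2234 K/W
ΣR = 0.003090 + 1.273×10^-4 + 0.5630 + 0.2234 = 0.7896 K/W
Q = ΔT/ΣR = (259.2 K − 290.6 K)/0.7896 = -39.77 W
From the inner boundary to the cork board/fibreglass batt interface, ΣR_partial = 0.5662 K/W.
T_interface = T_in − Q·ΣR_partial = 259.2 K − (-39.77)(0.5662) = 281.72 K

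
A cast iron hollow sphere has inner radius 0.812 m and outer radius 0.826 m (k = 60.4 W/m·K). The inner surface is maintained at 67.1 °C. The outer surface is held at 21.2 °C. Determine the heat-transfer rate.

Q = 1670 kW

Q = 4πk·ΔT/(1/r₁ − 1/r₂) = 4π × 60.4 × 45.9 / (1/0.812 − 1/0.826) = 1.67×10^6 W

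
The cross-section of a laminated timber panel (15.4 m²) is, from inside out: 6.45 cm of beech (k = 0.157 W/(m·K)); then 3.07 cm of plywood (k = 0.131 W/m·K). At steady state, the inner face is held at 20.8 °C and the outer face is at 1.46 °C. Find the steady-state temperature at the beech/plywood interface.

Resistance network (inner→outer):
  R_beech = L/(kA) = 0.0645/(0.157·15.4) = 0.02668 K/W
  R_plywood = L/(kA) = 0.0307/(0.131·15.4) = 0.01522 K/W
ΣR = 0.02668 + 0.01522 = 0.04190 K/W
Q = ΔT/ΣR = (20.8 °C − 1.46 °C)/0.04190 = 461.6 W
From the inner boundary to the beech/plywood interface, ΣR_partial = 0.02668 K/W.
T_interface = T_in − Q·ΣR_partial = 20.8 °C − (461.6)(0.02668) = 8.48 °C

T = 8.48 °C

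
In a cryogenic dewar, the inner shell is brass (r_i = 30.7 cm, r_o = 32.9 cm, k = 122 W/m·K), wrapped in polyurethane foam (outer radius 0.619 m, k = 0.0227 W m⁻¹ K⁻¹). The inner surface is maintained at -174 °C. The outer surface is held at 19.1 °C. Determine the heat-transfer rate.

Treat each layer as a resistance in series:
  R_brass = (1/0.307 − 1/0.329)/(4πk) = 0.2178/(4π·122) = 1.421×10^-4 K/W
  R_polyurethane foam = (1/0.329 − 1/0.619)/(4πk) = 1.424/(4π·0.0227) = 4.992 K/W
ΣR = 1.421×10^-4 + 4.992 = 4.992 K/W
Q = ΔT/ΣR = (-174 °C − 19.1 °C)/4.992 = -38.7 W
(Negative Q ⇒ heat flows inward; heat gain = 38.7 W.)

Q = 38.7 W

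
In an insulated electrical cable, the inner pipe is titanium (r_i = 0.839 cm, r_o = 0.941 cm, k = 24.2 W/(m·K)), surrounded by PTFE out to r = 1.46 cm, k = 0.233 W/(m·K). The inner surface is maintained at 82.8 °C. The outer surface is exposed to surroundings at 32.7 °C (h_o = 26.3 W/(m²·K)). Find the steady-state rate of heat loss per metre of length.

Resistance network (inner→outer):
  R'_titanium = ln(0.00941/0.00839)/(2πk) = 0.1147/(2π·24.2) = 7.546×10^-4 m·K/W
  R'_PTFE = ln(0.0146/0.00941)/(2πk) = 0.4392/(2π·0.233) = 0.3000 m·K/W
  R'_conv,out = 1/(2πr h) = 1/(2π·0.0146·26.3) = 0.4145 m·K/W
ΣR = 7.546×10^-4 + 0.3000 + 0.4145 = 0.7153 m·K/W
Q' = ΔT/ΣR = (82.8 °C − 32.7 °C)/0.7153 = 70.0 W/m

Q' = 70.0 W/m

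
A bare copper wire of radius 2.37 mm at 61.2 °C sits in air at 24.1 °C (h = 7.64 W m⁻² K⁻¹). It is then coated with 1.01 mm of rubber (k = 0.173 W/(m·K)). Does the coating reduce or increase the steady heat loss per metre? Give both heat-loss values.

increases: 4.22 → 5.72 W/m

Critical radius for a cylinder: r_cr = k/h = 0.0226 m = 2.26 cm.
Outer radius after coating: r₂ = 0.00237 + 0.00101 = 0.00338 m.
Since r₁ < r_cr and r₂ ≤ r_cr, the coating moves toward the maximum at r_cr — heat loss rises.
Bare: R = 1/(2πr₁h) = 8.790 m·K/W; Q = 37.1/8.790 = 4.22 W/m.
Coated: R = R_cond + R_conv = 6.490 m·K/W; Q = 37.1/6.490 = 5.72 W/m.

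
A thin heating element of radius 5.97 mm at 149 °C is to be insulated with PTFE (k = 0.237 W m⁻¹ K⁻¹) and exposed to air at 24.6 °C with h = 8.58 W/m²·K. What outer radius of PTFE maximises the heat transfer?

r_cr = 2.76 cm

For a cylinder, r_cr = k_ins/h = 0.237/8.58 = 0.0276 m = 2.76 cm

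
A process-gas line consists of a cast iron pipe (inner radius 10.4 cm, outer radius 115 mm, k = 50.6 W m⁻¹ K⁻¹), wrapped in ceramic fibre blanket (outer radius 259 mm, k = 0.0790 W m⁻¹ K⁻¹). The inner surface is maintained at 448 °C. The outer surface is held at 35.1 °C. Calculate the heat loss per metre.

Q' = 252 W/m

Series thermal resistances, inner to outer:
  R'_cast iron = ln(0.115/0.104)/(2πk) = 0.1005/(2π·50.6) = 3.162×10^-4 m·K/W
  R'_ceramic fibre blanket = ln(0.259/0.115)/(2πk) = 0.8119/(2π·0.0790) = 1.636 m·K/W
ΣR = 3.162×10^-4 + 1.636 = 1.636 m·K/W
Q' = ΔT/ΣR = (448 °C − 35.1 °C)/1.636 = 252 W/m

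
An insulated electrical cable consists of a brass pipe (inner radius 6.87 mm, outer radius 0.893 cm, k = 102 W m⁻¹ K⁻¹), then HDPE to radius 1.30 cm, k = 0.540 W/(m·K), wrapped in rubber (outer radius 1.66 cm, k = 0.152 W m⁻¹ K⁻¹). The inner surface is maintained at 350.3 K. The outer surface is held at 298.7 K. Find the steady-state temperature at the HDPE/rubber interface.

Resistance network (inner→outer):
  R'_brass = ln(0.00893/0.00687)/(2πk) = 0.2623/(2π·102) = 4.092×10^-4 m·K/W
  R'_HDPE = ln(0.0130/0.00893)/(2πk) = 0.3755/(2π·0.540) = 0.1107 m·K/W
  R'_rubber = ln(0.0166/0.0130)/(2πk) = 0.2445/(2π·0.152) = 0.2560 m·K/W
ΣR = 4.092×10^-4 + 0.1107 + 0.2560 = 0.3671 m·K/W
Q' = ΔT/ΣR = (350.3 K − 298.7 K)/0.3671 = 140.6 W/m
From the inner boundary to the HDPE/rubber interface, ΣR_partial = 0.1111 m·K/W.
T_interface = T_in − Q'·ΣR_partial = 350.3 K − (140.6)(0.1111) = 334.7 K

T = 334.7 K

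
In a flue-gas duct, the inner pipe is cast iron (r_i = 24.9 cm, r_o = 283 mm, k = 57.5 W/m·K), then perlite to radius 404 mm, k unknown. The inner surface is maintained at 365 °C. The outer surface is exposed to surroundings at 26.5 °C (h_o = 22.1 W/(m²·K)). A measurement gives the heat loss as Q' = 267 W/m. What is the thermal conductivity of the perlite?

k = 0.0453 W/m·K

ΣR = ΔT/Q' = |365 − 26.5|/267 = 1.268 m·K/W
Known resistances:
  R'_cast iron = ln(0.283/0.249)/(2πk) = 0.1280/(2π·57.5) = 3.543×10^-4 m·K/W
  R'_conv,out = 1/(2πr h) = 1/(2π·0.404·22.1) = 0.01783 m·K/W
R_perlite = ΣR − ΣR_known = 1.268 − 0.01818 = 1.250 m·K/W
ln(r₂/r₁)/(2πk) = 1.250 ⇒ k = 0.3560/(2π·1.250) = 0.0453 W/m·K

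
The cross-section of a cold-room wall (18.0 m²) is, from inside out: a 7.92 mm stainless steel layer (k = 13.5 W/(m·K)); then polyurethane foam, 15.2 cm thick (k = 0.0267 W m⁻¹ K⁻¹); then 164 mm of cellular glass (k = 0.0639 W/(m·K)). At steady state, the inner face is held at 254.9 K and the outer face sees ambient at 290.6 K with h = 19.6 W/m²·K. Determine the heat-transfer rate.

Q = 77.3 W

Series thermal resistances, inner to outer:
  R_stainless steel = L/(kA) = 0.00792/(13.5·18.0) = 3.259×10^-5 K/W
  R_polyurethane foam = L/(kA) = 0.152/(0.0267·18.0) = 0.3163 K/W
  R_cellular glass = L/(kA) = 0.164/(0.0639·18.0) = 0.1426 K/W
  R_conv,out = 1/(hA) = 1/(19.6·18.0) = 0.002834 K/W
ΣR = 3.259×10^-5 + 0.3163 + 0.1426 + 0.002834 = 0.4618 K/W
Q = ΔT/ΣR = (254.9 K − 290.6 K)/0.4618 = -77.3 W
(Negative Q ⇒ heat flows inward; heat gain = 77.3 W.)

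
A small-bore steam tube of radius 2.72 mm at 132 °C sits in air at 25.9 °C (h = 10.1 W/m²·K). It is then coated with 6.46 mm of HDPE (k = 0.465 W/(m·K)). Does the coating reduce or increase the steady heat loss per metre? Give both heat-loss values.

Critical radius for a cylinder: r_cr = k/h = 0.0460 m = 4.60 cm.
Outer radius after coating: r₂ = 0.00272 + 0.00646 = 0.00918 m.
Since r₁ < r_cr and r₂ ≤ r_cr, the coating moves toward the maximum at r_cr — heat loss rises.
Bare: R = 1/(2πr₁h) = 5.793 m·K/W; Q = 106.1/5.793 = 18.3 W/m.
Coated: R = R_cond + R_conv = 2.133 m·K/W; Q = 106.1/2.133 = 49.7 W/m.

increases: 18.3 → 49.7 W/m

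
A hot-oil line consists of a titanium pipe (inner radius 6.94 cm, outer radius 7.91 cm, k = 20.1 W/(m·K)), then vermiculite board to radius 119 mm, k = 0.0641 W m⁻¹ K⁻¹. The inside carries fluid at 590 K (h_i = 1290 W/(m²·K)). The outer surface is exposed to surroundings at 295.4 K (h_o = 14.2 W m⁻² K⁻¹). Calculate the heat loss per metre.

Treat each layer as a resistance in series:
  R'_conv,in = 1/(2πr h) = 1/(2π·0.0694·1290) = 0.001778 m·K/W
  R'_titanium = ln(0.0791/0.0694)/(2πk) = 0.1308/(2π·20.1) = 0.001036 m·K/W
  R'_vermiculite board = ln(0.119/0.0791)/(2πk) = 0.4084/(2π·0.0641) = 1.014 m·K/W
  R'_conv,out = 1/(2πr h) = 1/(2π·0.119·14.2) = 0.09419 m·K/W
ΣR = 0.001778 + 0.001036 + 1.014 + 0.09419 = 1.111 m·K/W
Q' = ΔT/ΣR = (590 K − 295.4 K)/1.111 = 265 W/m

Q' = 265 W/m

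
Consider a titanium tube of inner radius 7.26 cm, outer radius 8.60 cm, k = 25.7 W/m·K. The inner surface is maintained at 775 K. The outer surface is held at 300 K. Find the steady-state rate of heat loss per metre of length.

Q' = 2πk·ΔT/ln(r₂/r₁) = 2π × 25.7 × 475 / ln(0.0860/0.0726) = 4.53×10^5 W/m

Q' = 4.53×10^5 W/m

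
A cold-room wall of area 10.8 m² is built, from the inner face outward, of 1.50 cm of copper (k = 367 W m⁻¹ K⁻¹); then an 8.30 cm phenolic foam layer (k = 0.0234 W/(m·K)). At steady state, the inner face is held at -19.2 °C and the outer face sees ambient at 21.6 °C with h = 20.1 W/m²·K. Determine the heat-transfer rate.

Treat each layer as a resistance in series:
  R_copper = L/(kA) = 0.0150/(367·10.8) = 3.784×10^-6 K/W
  R_phenolic foam = L/(kA) = 0.0830/(0.0234·10.8) = 0.3284 K/W
  R_conv,out = 1/(hA) = 1/(20.1·10.8) = 0.004607 K/W
ΣR = 3.784×10^-6 + 0.3284 + 0.004607 = 0.3330 K/W
Q = ΔT/ΣR = (-19.2 °C − 21.6 °C)/0.3330 = -123 W
(Negative Q ⇒ heat flows inward; heat gain = 123 W.)

Q = 123 W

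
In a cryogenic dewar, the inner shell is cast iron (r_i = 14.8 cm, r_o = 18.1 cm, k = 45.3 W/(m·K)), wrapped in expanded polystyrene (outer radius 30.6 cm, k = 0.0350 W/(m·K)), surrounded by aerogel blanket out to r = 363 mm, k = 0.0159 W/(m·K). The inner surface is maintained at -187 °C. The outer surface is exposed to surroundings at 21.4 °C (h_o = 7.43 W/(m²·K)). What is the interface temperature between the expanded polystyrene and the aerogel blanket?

T = -49.5 °C

Treat each layer as a resistance in series:
  R_cast iron = (1/0.148 − 1/0.181)/(4πk) = 1.232/(4π·45.3) = 0.002164 K/W
  R_expanded polystyrene = (1/0.181 − 1/0.306)/(4πk) = 2.257/(4π·0.0350) = 5.131 K/W
  R_aerogel blanket = (1/0.306 − 1/0.363)/(4πk) = 0.5132/(4π·0.0159) = 2.568 K/W
  R_conv,out = 1/(4πr²h) = 1/(4π·0.363²·7.43) = 0.08128 K/W
ΣR = 0.002164 + 5.131 + 2.568 + 0.08128 = 7.782 K/W
Q = ΔT/ΣR = (-187 °C − 21.4 °C)/7.782 = -26.78 W
From the inner boundary to the expanded polystyrene/aerogel blanket interface, ΣR_partial = 5.133 K/W.
T_interface = T_in − Q·ΣR_partial = -187 °C − (-26.78)(5.133) = -49.5 °C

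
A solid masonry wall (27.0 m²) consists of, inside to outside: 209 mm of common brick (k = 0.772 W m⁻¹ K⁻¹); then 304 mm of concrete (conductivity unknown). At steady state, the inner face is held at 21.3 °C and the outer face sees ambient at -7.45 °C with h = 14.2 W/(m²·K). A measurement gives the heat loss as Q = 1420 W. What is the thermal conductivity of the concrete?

ΣR = ΔT/Q = |21.3 − -7.45|/1420 = 0.02025 K/W
Known resistances:
  R_common brick = L/(kA) = 0.209/(0.772·27.0) = 0.01003 K/W
  R_conv,out = 1/(hA) = 1/(14.2·27.0) = 0.002608 K/W
R_concrete = ΣR − ΣR_known = 0.02025 − 0.01264 = 0.007610 K/W
L/(kA) = 0.007610 ⇒ k = 0.304/(0.007610·27.0) = 1.48 W/m·K

k = 1.48 W/m·K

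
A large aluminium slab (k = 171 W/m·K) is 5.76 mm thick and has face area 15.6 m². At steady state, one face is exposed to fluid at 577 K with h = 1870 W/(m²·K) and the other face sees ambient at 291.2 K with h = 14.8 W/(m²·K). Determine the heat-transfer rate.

Resistance network (inner→outer):
  R_conv,in = 1/(hA) = 1/(1870·15.6) = 3.428×10^-5 K/W
  R_aluminium = L/(kA) = 0.00576/(171·15.6) = 2.159×10^-6 K/W
  R_conv,out = 1/(hA) = 1/(14.8·15.6) = 0.004331 K/W
ΣR = 3.428×10^-5 + 2.159×10^-6 + 0.004331 = 0.004367 K/W
Q = ΔT/ΣR = (577 K − 291.2 K)/0.004367 = 65400 W

Q = 65400 W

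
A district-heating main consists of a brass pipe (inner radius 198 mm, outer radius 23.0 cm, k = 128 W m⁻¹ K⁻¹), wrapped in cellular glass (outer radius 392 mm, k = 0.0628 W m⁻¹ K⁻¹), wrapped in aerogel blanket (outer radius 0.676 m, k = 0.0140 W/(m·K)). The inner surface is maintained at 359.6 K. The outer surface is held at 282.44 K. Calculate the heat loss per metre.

Q' = 10.2 W/m

Series thermal resistances, inner to outer:
  R'_brass = ln(0.230/0.198)/(2πk) = 0.1498/(2π·128) = 1.863×10^-4 m·K/W
  R'_cellular glass = ln(0.392/0.230)/(2πk) = 0.5332/(2π·0.0628) = 1.351 m·K/W
  R'_aerogel blanket = ln(0.676/0.392)/(2πk) = 0.5449/(2π·0.0140) = 6.195 m·K/W
ΣR = 1.863×10^-4 + 1.351 + 6.195 = 7.546 m·K/W
Q' = ΔT/ΣR = (359.6 K − 282.44 K)/7.546 = 10.2 W/m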